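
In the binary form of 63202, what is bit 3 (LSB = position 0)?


0b1111011011100010, position 3 = 0

0


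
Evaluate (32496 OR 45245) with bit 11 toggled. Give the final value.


Step 1: 32496 | 45245 = 65277
Step 2: 65277 ^ (1 << 11) = 65277 ^ 2048 = 63229

63229


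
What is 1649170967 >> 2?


0b1100010010011000101101000010111 >> 2 = 0b11000100100110001011010000101 = 412292741

412292741


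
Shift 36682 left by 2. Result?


0b1000111101001010 << 2 = 0b100011110100101000 = 146728

146728


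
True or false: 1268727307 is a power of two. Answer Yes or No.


0b1001011100111110011111000001011. Multiple bits set => No

No


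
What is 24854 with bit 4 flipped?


24854 ^ (1 << 4) = 24854 ^ 16 = 24838

24838


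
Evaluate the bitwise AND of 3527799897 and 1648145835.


0b11010010010001011111010001011001 & 0b1100010001111001011010110101011 = 0b1000010000001001011010000001001 = 1107604489

1107604489


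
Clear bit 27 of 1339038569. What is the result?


1339038569 & ~(1 << 27) = 1204820841

1204820841


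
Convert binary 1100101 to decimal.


1100101 in decimal = 101

101


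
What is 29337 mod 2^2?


29337 & 3 = 1

1


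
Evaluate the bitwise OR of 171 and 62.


0b10101011 | 0b111110 = 0b10111111 = 191

191


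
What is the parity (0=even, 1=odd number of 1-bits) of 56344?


0b1101110000011000 has 7 ones => parity 1

1


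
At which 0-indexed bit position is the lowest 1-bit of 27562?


0b110101110101010. Lowest set bit at position 1

1


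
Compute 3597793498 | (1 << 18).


3597793498 | (1 << 18) = 3597793498 | 262144 = 3598055642

3598055642


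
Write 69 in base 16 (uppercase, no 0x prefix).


69 = 45 hex

45


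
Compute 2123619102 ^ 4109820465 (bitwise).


0b1111110100100111101101100011110 ^ 0b11110100111101101110001000110001 = 0b10001010011001010011100100101111 = 2321889583

2321889583


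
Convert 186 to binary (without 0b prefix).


186 = 10111010 in binary

10111010


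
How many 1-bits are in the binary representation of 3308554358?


0b11000101001101001000100001110110 has 14 set bits

14


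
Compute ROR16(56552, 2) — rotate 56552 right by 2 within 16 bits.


Rotate 0b1101110011101000 right by 2 (16-bit) = 0b11011100111010 = 14138

14138


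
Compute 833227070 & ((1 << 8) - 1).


833227070 & 255 = 62

62


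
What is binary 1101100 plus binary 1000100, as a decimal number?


1101100 + 1000100 = 10110000 = 176

176


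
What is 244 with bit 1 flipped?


244 ^ (1 << 1) = 244 ^ 2 = 246

246


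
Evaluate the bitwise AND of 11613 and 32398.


0b10110101011101 & 0b111111010001110 = 0b10110000001100 = 11276

11276


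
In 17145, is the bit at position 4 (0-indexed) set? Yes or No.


0b100001011111001, bit 4 = 1. Yes

Yes


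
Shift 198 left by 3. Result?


0b11000110 << 3 = 0b11000110000 = 1584

1584


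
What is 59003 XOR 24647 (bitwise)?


0b1110011001111011 ^ 0b110000001000111 = 0b1000011000111100 = 34364

34364


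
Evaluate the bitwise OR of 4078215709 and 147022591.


0b11110011000101001010001000011101 | 0b1000110000110110001011111111 = 0b11111011110101111110001011111111 = 4225229567

4225229567


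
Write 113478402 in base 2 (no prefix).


113478402 = 110110000111000101100000010 in binary

110110000111000101100000010


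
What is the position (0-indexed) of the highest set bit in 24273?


0b101111011010001. Highest set bit at position 14

14


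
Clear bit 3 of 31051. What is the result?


31051 & ~(1 << 3) = 31043

31043


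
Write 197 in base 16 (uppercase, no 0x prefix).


197 = C5 hex

C5


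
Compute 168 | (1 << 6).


168 | (1 << 6) = 168 | 64 = 232

232


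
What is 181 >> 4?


0b10110101 >> 4 = 0b1011 = 11

11


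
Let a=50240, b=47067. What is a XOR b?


50240 ^ 47067 = 29595

29595


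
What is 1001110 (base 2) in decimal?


1001110 in decimal = 78

78


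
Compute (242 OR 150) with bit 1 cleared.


Step 1: 242 | 150 = 246
Step 2: 246 & ~(1 << 1) = 244

244


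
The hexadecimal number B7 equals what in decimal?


B7 hex = 183 decimal

183


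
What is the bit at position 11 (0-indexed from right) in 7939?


0b1111100000011, position 11 = 1

1


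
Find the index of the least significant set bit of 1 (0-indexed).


0b1. Lowest set bit at position 0

0


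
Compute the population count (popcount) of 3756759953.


0b11011111111010111001101110010001 has 21 set bits

21


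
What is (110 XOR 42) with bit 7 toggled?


Step 1: 110 ^ 42 = 68
Step 2: 68 ^ (1 << 7) = 68 ^ 128 = 196

196


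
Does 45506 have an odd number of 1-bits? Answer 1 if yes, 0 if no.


0b1011000111000010 has 7 ones => parity 1

1


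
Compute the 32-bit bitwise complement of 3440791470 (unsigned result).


~0b11001101000101100100111110101110 = 0b110010111010011011000001010001 = 854175825 (32-bit unsigned)

854175825


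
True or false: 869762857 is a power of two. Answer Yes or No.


0b110011110101111000011100101001. Multiple bits set => No

No


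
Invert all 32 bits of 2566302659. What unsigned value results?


2566302659 ^ 4294967295 = 1728664636

1728664636


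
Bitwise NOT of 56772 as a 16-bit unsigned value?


~0b1101110111000100 = 0b10001000111011 = 8763 (16-bit unsigned)

8763


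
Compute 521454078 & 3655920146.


0b11111000101001100000111111110 & 0b11011001111010001110101000010010 = 0b11001000000001100000000010010 = 419479570

419479570


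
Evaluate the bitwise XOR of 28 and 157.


0b11100 ^ 0b10011101 = 0b10000001 = 129

129


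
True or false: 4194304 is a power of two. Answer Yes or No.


0b10000000000000000000000. Only one bit set => Yes

Yes


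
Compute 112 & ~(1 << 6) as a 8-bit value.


112 & ~(1 << 6) = 48

48


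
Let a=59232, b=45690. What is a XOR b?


59232 ^ 45690 = 21786

21786


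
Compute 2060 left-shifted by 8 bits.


0b100000001100 << 8 = 0b10000000110000000000 = 527360

527360


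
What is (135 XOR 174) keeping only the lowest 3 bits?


Step 1: 135 ^ 174 = 41
Step 2: 41 & 7 = 1

1


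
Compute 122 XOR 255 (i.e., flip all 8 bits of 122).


122 ^ 255 = 133

133


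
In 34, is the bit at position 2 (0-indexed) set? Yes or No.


0b100010, bit 2 = 0. No

No


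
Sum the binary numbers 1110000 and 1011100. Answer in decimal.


1110000 + 1011100 = 11001100 = 204

204


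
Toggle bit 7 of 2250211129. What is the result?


2250211129 ^ (1 << 7) = 2250211129 ^ 128 = 2250211257

2250211257


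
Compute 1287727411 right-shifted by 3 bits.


0b1001100110000010010100100110011 >> 3 = 0b1001100110000010010100100110 = 160965926

160965926


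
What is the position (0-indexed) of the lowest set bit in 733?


0b1011011101. Lowest set bit at position 0

0


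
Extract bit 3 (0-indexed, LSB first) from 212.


0b11010100, position 3 = 0

0


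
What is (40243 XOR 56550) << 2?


Step 1: 40243 ^ 56550 = 16853
Step 2: 16853 << 2 = 67412

67412


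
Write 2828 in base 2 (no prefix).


2828 = 101100001100 in binary

101100001100


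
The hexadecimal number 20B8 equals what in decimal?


20B8 hex = 8376 decimal

8376


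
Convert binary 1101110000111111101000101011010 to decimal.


1101110000111111101000101011010 in decimal = 1847578970

1847578970


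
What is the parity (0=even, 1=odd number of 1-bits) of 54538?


0b1101010100001010 has 7 ones => parity 1

1


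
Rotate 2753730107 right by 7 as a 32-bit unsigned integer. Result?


Rotate 0b10100100001000101001011000111011 right by 7 (32-bit) = 0b1110111010010000100010100101100 = 2001225004

2001225004


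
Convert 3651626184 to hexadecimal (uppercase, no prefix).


3651626184 = D9A764C8 hex

D9A764C8


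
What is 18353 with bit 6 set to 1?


18353 | (1 << 6) = 18353 | 64 = 18417

18417


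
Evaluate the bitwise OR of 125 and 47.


0b1111101 | 0b101111 = 0b1111111 = 127

127


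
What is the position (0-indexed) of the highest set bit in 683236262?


0b101000101110010101101110100110. Highest set bit at position 29

29


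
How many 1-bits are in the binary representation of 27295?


0b110101010011111 has 10 set bits

10


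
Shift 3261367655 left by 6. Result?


0b11000010011001001000010101100111 << 6 = 0b11000010011001001000010101100111000000 = 208727529920

208727529920


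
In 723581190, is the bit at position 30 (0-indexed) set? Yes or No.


0b101011001000001111100100000110, bit 30 = 0. No

No


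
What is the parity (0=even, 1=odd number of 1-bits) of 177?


0b10110001 has 4 ones => parity 0

0


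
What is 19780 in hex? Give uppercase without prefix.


19780 = 4D44 hex

4D44


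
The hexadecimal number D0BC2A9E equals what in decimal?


D0BC2A9E hex = 3501992606 decimal

3501992606


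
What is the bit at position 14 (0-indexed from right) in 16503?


0b100000001110111, position 14 = 1

1


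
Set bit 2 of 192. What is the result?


192 | (1 << 2) = 192 | 4 = 196

196


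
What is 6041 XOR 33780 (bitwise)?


0b1011110011001 ^ 0b1000001111110100 = 0b1001010001101101 = 37997

37997


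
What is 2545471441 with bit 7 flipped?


2545471441 ^ (1 << 7) = 2545471441 ^ 128 = 2545471313

2545471313


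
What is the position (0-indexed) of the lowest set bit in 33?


0b100001. Lowest set bit at position 0

0


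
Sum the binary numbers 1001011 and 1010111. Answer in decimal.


1001011 + 1010111 = 10100010 = 162

162


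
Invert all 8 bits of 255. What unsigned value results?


255 ^ 255 = 0

0


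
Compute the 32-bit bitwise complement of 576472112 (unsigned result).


~0b100010010111000100010000110000 = 0b11011101101000111011101111001111 = 3718495183 (32-bit unsigned)

3718495183


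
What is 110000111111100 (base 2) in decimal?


110000111111100 in decimal = 25084

25084


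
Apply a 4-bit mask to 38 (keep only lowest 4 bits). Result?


38 & 15 = 6

6


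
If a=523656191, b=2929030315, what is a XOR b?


523656191 ^ 2929030315 = 2980261716

2980261716


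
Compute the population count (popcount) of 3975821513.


0b11101100111110100011100011001001 has 18 set bits

18


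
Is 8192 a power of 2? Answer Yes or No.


0b10000000000000. Only one bit set => Yes

Yes


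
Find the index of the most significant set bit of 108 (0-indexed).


0b1101100. Highest set bit at position 6

6


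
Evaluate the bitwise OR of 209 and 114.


0b11010001 | 0b1110010 = 0b11110011 = 243

243


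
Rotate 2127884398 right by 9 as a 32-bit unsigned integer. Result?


Rotate 0b1111110110101001111000001101110 right by 9 (32-bit) = 0b110111001111110110101001111000 = 926902904

926902904


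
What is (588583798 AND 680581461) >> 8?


Step 1: 588583798 & 680581461 = 537923924
Step 2: 537923924 >> 8 = 2101265

2101265


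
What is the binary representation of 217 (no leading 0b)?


217 = 11011001 in binary

11011001


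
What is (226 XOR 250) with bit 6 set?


Step 1: 226 ^ 250 = 24
Step 2: 24 | (1 << 6) = 24 | 64 = 88

88


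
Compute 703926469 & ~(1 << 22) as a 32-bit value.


703926469 & ~(1 << 22) = 699732165

699732165


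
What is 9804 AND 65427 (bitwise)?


0b10011001001100 & 0b1111111110010011 = 0b10011000000000 = 9728

9728


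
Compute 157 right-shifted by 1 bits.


0b10011101 >> 1 = 0b1001110 = 78

78


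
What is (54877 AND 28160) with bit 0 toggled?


Step 1: 54877 & 28160 = 17920
Step 2: 17920 ^ (1 << 0) = 17920 ^ 1 = 17921

17921


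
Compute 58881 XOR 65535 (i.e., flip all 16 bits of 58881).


58881 ^ 65535 = 6654

6654


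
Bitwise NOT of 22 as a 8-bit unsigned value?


~0b10110 = 0b11101001 = 233 (8-bit unsigned)

233


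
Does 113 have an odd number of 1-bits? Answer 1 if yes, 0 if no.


0b1110001 has 4 ones => parity 0

0


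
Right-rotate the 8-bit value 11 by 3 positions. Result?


Rotate 0b1011 right by 3 (8-bit) = 0b1100001 = 97

97


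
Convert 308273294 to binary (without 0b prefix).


308273294 = 10010010111111110000010001110 in binary

10010010111111110000010001110


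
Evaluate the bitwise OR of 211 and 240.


0b11010011 | 0b11110000 = 0b11110011 = 243

243


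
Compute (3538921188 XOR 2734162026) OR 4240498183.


Step 1: 3538921188 ^ 2734162026 = 1880598158
Step 2: 1880598158 | 4240498183 = 4242013839

4242013839


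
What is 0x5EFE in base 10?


5EFE hex = 24318 decimal

24318


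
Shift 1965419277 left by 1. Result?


0b1110101001001011110101100001101 << 1 = 0b11101010010010111101011000011010 = 3930838554

3930838554


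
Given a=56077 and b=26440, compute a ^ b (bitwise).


56077 ^ 26440 = 48197

48197


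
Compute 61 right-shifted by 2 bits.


0b111101 >> 2 = 0b1111 = 15

15


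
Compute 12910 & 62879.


0b11001001101110 & 0b1111010110011111 = 0b11000000001110 = 12302

12302


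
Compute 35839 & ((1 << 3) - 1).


35839 & 7 = 7

7


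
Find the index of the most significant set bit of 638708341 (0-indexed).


0b100110000100011110101001110101. Highest set bit at position 29

29


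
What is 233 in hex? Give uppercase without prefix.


233 = E9 hex

E9


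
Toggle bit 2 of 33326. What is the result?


33326 ^ (1 << 2) = 33326 ^ 4 = 33322

33322


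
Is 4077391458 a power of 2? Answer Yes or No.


0b11110011000010000000111001100010. Multiple bits set => No

No


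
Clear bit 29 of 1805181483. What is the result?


1805181483 & ~(1 << 29) = 1268310571

1268310571


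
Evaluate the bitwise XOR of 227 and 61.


0b11100011 ^ 0b111101 = 0b11011110 = 222

222


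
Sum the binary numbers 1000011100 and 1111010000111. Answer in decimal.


1000011100 + 1111010000111 = 10000010100011 = 8355

8355


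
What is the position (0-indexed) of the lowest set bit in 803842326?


0b101111111010011010100100010110. Lowest set bit at position 1

1


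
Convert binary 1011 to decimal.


1011 in decimal = 11

11


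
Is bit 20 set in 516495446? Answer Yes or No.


0b11110110010010001100001010110, bit 20 = 0. No

No


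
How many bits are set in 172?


0b10101100 has 4 set bits

4


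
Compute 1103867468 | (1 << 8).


1103867468 | (1 << 8) = 1103867468 | 256 = 1103867724

1103867724


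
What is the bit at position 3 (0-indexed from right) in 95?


0b1011111, position 3 = 1

1


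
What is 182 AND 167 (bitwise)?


0b10110110 & 0b10100111 = 0b10100110 = 166

166


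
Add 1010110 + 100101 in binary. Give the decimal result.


1010110 + 100101 = 1111011 = 123

123


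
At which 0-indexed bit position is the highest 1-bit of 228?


0b11100100. Highest set bit at position 7

7


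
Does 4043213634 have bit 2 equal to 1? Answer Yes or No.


0b11110000111111101000101101000010, bit 2 = 0. No

No


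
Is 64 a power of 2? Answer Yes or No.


0b1000000. Only one bit set => Yes

Yes


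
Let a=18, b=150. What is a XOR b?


18 ^ 150 = 132

132


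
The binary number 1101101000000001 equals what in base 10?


1101101000000001 in decimal = 55809

55809


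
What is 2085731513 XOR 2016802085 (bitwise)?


0b1111100010100011011110010111001 ^ 0b1111000001101011111010100100101 = 0b100011001000100100110011100 = 73681308

73681308


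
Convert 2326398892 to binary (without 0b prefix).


2326398892 = 10001010101010100000011110101100 in binary

10001010101010100000011110101100


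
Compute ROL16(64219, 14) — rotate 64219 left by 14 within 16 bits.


Rotate 0b1111101011011011 left by 14 (16-bit) = 0b1111111010110110 = 65206

65206


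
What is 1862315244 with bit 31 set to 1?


1862315244 | (1 << 31) = 1862315244 | 2147483648 = 4009798892

4009798892


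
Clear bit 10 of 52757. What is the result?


52757 & ~(1 << 10) = 51733

51733


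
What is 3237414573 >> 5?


0b11000000111101110000011010101101 >> 5 = 0b110000001111011100000110101 = 101169205

101169205


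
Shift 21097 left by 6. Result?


0b101001001101001 << 6 = 0b101001001101001000000 = 1350208

1350208


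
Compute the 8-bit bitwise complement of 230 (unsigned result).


~0b11100110 = 0b11001 = 25 (8-bit unsigned)

25


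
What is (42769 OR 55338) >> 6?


Step 1: 42769 | 55338 = 65339
Step 2: 65339 >> 6 = 1020

1020


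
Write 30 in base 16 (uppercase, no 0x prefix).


30 = 1E hex

1E


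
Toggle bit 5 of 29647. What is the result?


29647 ^ (1 << 5) = 29647 ^ 32 = 29679

29679


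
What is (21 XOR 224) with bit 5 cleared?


Step 1: 21 ^ 224 = 245
Step 2: 245 & ~(1 << 5) = 213

213


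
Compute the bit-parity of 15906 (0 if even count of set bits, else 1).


0b11111000100010 has 7 ones => parity 1

1


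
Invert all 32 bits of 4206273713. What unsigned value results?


4206273713 ^ 4294967295 = 88693582

88693582


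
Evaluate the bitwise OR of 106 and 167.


0b1101010 | 0b10100111 = 0b11101111 = 239

239


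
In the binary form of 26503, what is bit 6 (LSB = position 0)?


0b110011110000111, position 6 = 0

0


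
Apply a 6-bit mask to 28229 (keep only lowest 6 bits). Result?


28229 & 63 = 5

5


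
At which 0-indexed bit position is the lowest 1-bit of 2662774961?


0b10011110101101101011100010110001. Lowest set bit at position 0

0


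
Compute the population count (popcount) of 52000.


0b1100101100100000 has 6 set bits

6


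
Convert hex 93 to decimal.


93 hex = 147 decimal

147


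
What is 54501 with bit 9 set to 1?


54501 | (1 << 9) = 54501 | 512 = 55013

55013


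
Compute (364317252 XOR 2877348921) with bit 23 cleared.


Step 1: 364317252 ^ 2877348921 = 3191330429
Step 2: 3191330429 & ~(1 << 23) = 3191330429

3191330429


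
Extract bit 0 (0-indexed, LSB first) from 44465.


0b1010110110110001, position 0 = 1

1


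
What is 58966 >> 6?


0b1110011001010110 >> 6 = 0b1110011001 = 921

921


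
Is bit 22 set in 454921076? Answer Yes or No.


0b11011000111011000101101110100, bit 22 = 0. No

No


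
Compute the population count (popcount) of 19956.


0b100110111110100 has 9 set bits

9


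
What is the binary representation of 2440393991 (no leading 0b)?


2440393991 = 10010001011101010111010100000111 in binary

10010001011101010111010100000111


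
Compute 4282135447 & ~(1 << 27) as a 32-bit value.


4282135447 & ~(1 << 27) = 4147917719

4147917719


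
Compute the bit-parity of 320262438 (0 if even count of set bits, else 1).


0b10011000101101101000100100110 has 13 ones => parity 1

1


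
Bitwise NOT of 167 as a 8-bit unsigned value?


~0b10100111 = 0b1011000 = 88 (8-bit unsigned)

88


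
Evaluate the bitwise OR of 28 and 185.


0b11100 | 0b10111001 = 0b10111101 = 189

189


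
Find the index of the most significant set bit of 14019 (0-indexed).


0b11011011000011. Highest set bit at position 13

13


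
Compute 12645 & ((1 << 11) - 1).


12645 & 2047 = 357

357


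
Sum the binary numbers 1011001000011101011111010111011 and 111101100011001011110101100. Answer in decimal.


1011001000011101011111010111011 + 111101100011001011110101100 = 1100000110000000101011001100111 = 1623217767

1623217767


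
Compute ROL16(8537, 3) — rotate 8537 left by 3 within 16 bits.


Rotate 0b10000101011001 left by 3 (16-bit) = 0b101011001001 = 2761

2761


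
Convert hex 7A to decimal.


7A hex = 122 decimal

122


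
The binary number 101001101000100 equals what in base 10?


101001101000100 in decimal = 21316

21316


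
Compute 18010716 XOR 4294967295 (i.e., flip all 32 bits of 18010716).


18010716 ^ 4294967295 = 4276956579

4276956579


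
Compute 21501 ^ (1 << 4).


21501 ^ (1 << 4) = 21501 ^ 16 = 21485

21485


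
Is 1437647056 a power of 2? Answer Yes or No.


0b1010101101100001100000011010000. Multiple bits set => No

No


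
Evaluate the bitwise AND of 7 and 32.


0b111 & 0b100000 = 0b0 = 0

0


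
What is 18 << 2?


0b10010 << 2 = 0b1001000 = 72

72


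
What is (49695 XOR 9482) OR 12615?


Step 1: 49695 ^ 9482 = 59157
Step 2: 59157 | 12615 = 63319

63319


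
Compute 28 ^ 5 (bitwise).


0b11100 ^ 0b101 = 0b11001 = 25

25


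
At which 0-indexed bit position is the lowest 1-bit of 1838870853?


0b1101101100110101111000101000101. Lowest set bit at position 0

0


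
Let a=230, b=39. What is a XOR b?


230 ^ 39 = 193

193


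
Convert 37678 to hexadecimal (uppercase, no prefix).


37678 = 932E hex

932E


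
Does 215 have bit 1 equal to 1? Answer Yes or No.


0b11010111, bit 1 = 1. Yes

Yes


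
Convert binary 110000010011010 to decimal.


110000010011010 in decimal = 24730

24730


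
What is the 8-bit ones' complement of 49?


49 ^ 255 = 206

206


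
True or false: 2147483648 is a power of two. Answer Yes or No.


0b10000000000000000000000000000000. Only one bit set => Yes

Yes


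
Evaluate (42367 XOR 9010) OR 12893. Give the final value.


Step 1: 42367 ^ 9010 = 34381
Step 2: 34381 | 12893 = 46685

46685


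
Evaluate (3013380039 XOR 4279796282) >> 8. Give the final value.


Step 1: 3013380039 ^ 4279796282 = 1283720701
Step 2: 1283720701 >> 8 = 5014533

5014533


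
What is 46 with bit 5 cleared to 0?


46 & ~(1 << 5) = 14

14


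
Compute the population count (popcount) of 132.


0b10000100 has 2 set bits

2


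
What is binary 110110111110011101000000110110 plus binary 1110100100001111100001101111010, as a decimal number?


110110111110011101000000110110 + 1110100100001111100001101111010 = 10101011100000011001001110110000 = 2877395888

2877395888


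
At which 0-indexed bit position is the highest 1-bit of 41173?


0b1010000011010101. Highest set bit at position 15

15


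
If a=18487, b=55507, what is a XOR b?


18487 ^ 55507 = 37092

37092


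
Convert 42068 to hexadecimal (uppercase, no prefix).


42068 = A454 hex

A454


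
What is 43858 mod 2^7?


43858 & 127 = 82

82


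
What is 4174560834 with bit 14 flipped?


4174560834 ^ (1 << 14) = 4174560834 ^ 16384 = 4174577218

4174577218


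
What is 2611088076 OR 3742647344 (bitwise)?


0b10011011101000100000101011001100 | 0b11011111000101000100010000110000 = 0b11011111101101100100111011111100 = 3753266940

3753266940


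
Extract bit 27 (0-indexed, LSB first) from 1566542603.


0b1011101010111111000101100001011, position 27 = 1

1


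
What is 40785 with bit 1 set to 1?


40785 | (1 << 1) = 40785 | 2 = 40787

40787


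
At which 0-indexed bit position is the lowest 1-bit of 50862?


0b1100011010101110. Lowest set bit at position 1

1


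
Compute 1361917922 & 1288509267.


0b1010001001011010011011111100010 & 0b1001100110011010001011101010011 = 0b1000000000011010001011101000010 = 1074599746

1074599746


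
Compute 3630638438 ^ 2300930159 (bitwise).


0b11011000011001110010010101100110 ^ 0b10001001001001010110100001101111 = 0b1010001010000100100110100001001 = 1363299593

1363299593


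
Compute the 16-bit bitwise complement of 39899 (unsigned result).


~0b1001101111011011 = 0b110010000100100 = 25636 (16-bit unsigned)

25636


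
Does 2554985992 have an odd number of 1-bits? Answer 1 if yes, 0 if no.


0b10011000010010011111111000001000 has 14 ones => parity 0

0


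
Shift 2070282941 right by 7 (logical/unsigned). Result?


0b1111011011001100000001010111101 >> 7 = 0b111101101100110000000101 = 16174085

16174085


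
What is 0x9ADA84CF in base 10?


9ADA84CF hex = 2598012111 decimal

2598012111


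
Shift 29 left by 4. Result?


0b11101 << 4 = 0b111010000 = 464

464


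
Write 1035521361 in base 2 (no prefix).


1035521361 = 111101101110001100110101010001 in binary

111101101110001100110101010001


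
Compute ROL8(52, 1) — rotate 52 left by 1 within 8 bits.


Rotate 0b110100 left by 1 (8-bit) = 0b1101000 = 104

104


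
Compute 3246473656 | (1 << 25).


3246473656 | (1 << 25) = 3246473656 | 33554432 = 3280028088

3280028088


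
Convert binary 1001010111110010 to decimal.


1001010111110010 in decimal = 38386

38386


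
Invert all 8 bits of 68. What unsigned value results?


68 ^ 255 = 187

187


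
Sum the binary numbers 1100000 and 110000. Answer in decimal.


1100000 + 110000 = 10010000 = 144

144


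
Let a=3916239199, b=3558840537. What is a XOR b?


3916239199 ^ 3558840537 = 1030916486

1030916486


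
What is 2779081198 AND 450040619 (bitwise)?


0b10100101101001010110100111101110 & 0b11010110100110001001100101011 = 0b100000010000000100101010 = 8454442

8454442


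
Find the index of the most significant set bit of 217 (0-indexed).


0b11011001. Highest set bit at position 7

7


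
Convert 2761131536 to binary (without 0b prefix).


2761131536 = 10100100100100111000011000010000 in binary

10100100100100111000011000010000


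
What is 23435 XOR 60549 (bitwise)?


0b101101110001011 ^ 0b1110110010000101 = 0b1011011100001110 = 46862

46862


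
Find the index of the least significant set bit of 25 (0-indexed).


0b11001. Lowest set bit at position 0

0


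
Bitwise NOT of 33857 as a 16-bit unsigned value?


~0b1000010001000001 = 0b111101110111110 = 31678 (16-bit unsigned)

31678


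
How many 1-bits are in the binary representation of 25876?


0b110010100010100 has 6 set bits

6


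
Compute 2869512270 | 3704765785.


0b10101011000010010100100001001110 | 0b11011100110100100011110101011001 = 0b11111111110110110111110101011111 = 4292574559

4292574559


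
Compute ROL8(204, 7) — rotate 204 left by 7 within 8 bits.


Rotate 0b11001100 left by 7 (8-bit) = 0b1100110 = 102

102


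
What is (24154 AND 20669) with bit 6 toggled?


Step 1: 24154 & 20669 = 20504
Step 2: 20504 ^ (1 << 6) = 20504 ^ 64 = 20568

20568


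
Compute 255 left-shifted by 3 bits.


0b11111111 << 3 = 0b11111111000 = 2040

2040


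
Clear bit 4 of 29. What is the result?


29 & ~(1 << 4) = 13

13


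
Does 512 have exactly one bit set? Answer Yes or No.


0b1000000000. Only one bit set => Yes

Yes


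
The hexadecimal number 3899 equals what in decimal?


3899 hex = 14489 decimal

14489


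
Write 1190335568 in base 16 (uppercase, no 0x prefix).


1190335568 = 46F31450 hex

46F31450


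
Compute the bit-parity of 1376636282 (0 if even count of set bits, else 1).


0b1010010000011011100110101111010 has 16 ones => parity 0

0


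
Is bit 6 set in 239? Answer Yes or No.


0b11101111, bit 6 = 1. Yes

Yes


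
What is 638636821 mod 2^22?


638636821 & 4194303 = 1102613

1102613


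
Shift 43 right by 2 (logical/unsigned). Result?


0b101011 >> 2 = 0b1010 = 10

10


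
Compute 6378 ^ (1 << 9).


6378 ^ (1 << 9) = 6378 ^ 512 = 6890

6890


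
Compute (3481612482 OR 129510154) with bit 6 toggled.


Step 1: 3481612482 | 129510154 = 3485285322
Step 2: 3485285322 ^ (1 << 6) = 3485285322 ^ 64 = 3485285258

3485285258


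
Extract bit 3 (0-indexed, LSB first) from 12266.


0b10111111101010, position 3 = 1

1


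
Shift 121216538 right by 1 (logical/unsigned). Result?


0b111001110011001111000011010 >> 1 = 0b11100111001100111100001101 = 60608269

60608269


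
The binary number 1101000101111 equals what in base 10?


1101000101111 in decimal = 6703

6703


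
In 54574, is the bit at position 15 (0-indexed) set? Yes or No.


0b1101010100101110, bit 15 = 1. Yes

Yes


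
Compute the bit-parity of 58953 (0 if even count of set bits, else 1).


0b1110011001001001 has 8 ones => parity 0

0


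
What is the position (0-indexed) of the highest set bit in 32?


0b100000. Highest set bit at position 5

5


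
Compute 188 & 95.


0b10111100 & 0b1011111 = 0b11100 = 28

28


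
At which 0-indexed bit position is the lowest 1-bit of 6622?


0b1100111011110. Lowest set bit at position 1

1


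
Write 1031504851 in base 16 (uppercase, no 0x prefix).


1031504851 = 3D7B83D3 hex

3D7B83D3


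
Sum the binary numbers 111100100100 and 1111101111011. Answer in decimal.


111100100100 + 1111101111011 = 10111010011111 = 11935

11935


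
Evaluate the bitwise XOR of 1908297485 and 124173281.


0b1110001101111100100111100001101 ^ 0b111011001101011101111100001 = 0b1110110110110001111010011101100 = 1993929964

1993929964


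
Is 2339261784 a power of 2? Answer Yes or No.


0b10001011011011100100110101011000. Multiple bits set => No

No


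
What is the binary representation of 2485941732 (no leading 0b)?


2485941732 = 10010100001011000111010111100100 in binary

10010100001011000111010111100100


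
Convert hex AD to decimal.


AD hex = 173 decimal

173


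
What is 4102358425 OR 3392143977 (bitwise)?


0b11110100100001010000010110011001 | 0b11001010001100000000001001101001 = 0b11111110101101010000011111111001 = 4273276921

4273276921


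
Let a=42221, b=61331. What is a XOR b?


42221 ^ 61331 = 19326

19326


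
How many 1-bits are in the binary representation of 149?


0b10010101 has 4 set bits

4


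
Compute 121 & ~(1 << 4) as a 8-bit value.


121 & ~(1 << 4) = 105

105


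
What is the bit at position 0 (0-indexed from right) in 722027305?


0b101011000010010100001100101001, position 0 = 1

1


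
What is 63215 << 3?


0b1111011011101111 << 3 = 0b1111011011101111000 = 505720

505720


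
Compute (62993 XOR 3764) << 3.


Step 1: 62993 ^ 3764 = 63653
Step 2: 63653 << 3 = 509224

509224


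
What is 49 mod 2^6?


49 & 63 = 49

49


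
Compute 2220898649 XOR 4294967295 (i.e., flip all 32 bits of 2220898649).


2220898649 ^ 4294967295 = 2074068646

2074068646


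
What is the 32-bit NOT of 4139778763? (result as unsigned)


~0b11110110110000000000001011001011 = 0b1001001111111111110100110100 = 155188532 (32-bit unsigned)

155188532


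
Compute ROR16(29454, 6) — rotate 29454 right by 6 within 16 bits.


Rotate 0b111001100001110 right by 6 (16-bit) = 0b11100111001100 = 14796

14796


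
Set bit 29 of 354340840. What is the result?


354340840 | (1 << 29) = 354340840 | 536870912 = 891211752

891211752


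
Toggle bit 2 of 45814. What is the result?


45814 ^ (1 << 2) = 45814 ^ 4 = 45810

45810


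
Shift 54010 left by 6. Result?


0b1101001011111010 << 6 = 0b1101001011111010000000 = 3456640

3456640


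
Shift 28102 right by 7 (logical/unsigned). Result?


0b110110111000110 >> 7 = 0b11011011 = 219

219


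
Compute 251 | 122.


0b11111011 | 0b1111010 = 0b11111011 = 251

251


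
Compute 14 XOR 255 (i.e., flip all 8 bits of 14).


14 ^ 255 = 241

241


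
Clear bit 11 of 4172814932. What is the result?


4172814932 & ~(1 << 11) = 4172812884

4172812884


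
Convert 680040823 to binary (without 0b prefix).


680040823 = 101000100010001001100101110111 in binary

101000100010001001100101110111


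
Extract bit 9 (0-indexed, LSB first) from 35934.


0b1000110001011110, position 9 = 0

0


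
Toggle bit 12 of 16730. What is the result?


16730 ^ (1 << 12) = 16730 ^ 4096 = 20826

20826


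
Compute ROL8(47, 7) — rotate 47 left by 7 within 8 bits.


Rotate 0b101111 left by 7 (8-bit) = 0b10010111 = 151

151


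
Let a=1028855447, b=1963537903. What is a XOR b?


1028855447 ^ 1963537903 = 1213866872

1213866872


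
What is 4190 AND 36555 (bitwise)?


0b1000001011110 & 0b1000111011001011 = 0b1001010 = 74

74


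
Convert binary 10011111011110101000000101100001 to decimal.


10011111011110101000000101100001 in decimal = 2675605857

2675605857


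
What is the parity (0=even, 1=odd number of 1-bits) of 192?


0b11000000 has 2 ones => parity 0

0


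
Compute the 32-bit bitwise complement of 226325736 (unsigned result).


~0b1101011111010111010011101000 = 0b11110010100000101000101100010111 = 4068641559 (32-bit unsigned)

4068641559


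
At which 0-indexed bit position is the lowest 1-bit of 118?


0b1110110. Lowest set bit at position 1

1


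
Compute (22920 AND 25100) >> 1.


Step 1: 22920 & 25100 = 16392
Step 2: 16392 >> 1 = 8196

8196


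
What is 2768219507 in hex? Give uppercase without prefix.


2768219507 = A4FFAD73 hex

A4FFAD73


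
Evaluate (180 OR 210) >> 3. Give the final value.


Step 1: 180 | 210 = 246
Step 2: 246 >> 3 = 30

30


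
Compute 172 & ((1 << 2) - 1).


172 & 3 = 0

0


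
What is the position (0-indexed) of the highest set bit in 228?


0b11100100. Highest set bit at position 7

7


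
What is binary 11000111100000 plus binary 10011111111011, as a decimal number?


11000111100000 + 10011111111011 = 101100111011011 = 23003

23003


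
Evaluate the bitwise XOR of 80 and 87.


0b1010000 ^ 0b1010111 = 0b111 = 7

7


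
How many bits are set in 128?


0b10000000 has 1 set bits

1


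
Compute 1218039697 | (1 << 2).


1218039697 | (1 << 2) = 1218039697 | 4 = 1218039701

1218039701


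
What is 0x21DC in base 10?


21DC hex = 8668 decimal

8668


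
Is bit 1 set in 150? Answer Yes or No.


0b10010110, bit 1 = 1. Yes

Yes


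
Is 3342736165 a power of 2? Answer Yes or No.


0b11000111001111100001101100100101. Multiple bits set => No

No


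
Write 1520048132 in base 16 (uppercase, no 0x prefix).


1520048132 = 5A9A1804 hex

5A9A1804


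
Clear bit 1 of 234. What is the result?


234 & ~(1 << 1) = 232

232


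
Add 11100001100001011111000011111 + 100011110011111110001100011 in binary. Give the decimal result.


11100001100001011111000011111 + 100011110011111110001100011 = 100000101010101011101010000010 = 548059778

548059778


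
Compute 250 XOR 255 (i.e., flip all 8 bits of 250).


250 ^ 255 = 5

5


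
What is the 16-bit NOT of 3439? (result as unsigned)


~0b110101101111 = 0b1111001010010000 = 62096 (16-bit unsigned)

62096


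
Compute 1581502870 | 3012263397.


0b1011110010000111101000110010110 | 0b10110011100010110111110111100101 = 0b11111111110010111111110111110111 = 4291558903

4291558903


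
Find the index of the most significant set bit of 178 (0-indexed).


0b10110010. Highest set bit at position 7

7


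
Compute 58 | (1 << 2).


58 | (1 << 2) = 58 | 4 = 62

62


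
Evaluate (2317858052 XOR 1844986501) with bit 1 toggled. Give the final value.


Step 1: 2317858052 ^ 1844986501 = 3890214785
Step 2: 3890214785 ^ (1 << 1) = 3890214785 ^ 2 = 3890214787

3890214787


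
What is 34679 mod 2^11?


34679 & 2047 = 1911

1911


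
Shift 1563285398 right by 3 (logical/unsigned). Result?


0b1011101001011011101011110010110 >> 3 = 0b1011101001011011101011110010 = 195410674

195410674


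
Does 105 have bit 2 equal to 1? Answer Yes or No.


0b1101001, bit 2 = 0. No

No


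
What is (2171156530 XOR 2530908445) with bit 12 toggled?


Step 1: 2171156530 ^ 2530908445 = 397648175
Step 2: 397648175 ^ (1 << 12) = 397648175 ^ 4096 = 397652271

397652271


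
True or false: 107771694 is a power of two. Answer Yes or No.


0b110011011000111011100101110. Multiple bits set => No

No


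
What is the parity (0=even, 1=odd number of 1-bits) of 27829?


0b110110010110101 has 9 ones => parity 1

1


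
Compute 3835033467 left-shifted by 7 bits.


0b11100100100101011111011101111011 << 7 = 0b111001001001010111110111011110110000000 = 490884283776

490884283776


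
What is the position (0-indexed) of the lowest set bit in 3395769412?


0b11001010011001110101010001000100. Lowest set bit at position 2

2


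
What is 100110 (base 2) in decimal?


100110 in decimal = 38

38


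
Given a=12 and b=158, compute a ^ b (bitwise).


12 ^ 158 = 146

146


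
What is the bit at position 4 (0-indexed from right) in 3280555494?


0b11000011100010010100110111100110, position 4 = 0

0


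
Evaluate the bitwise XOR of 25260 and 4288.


0b110001010101100 ^ 0b1000011000000 = 0b111001001101100 = 29292

29292


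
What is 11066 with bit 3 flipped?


11066 ^ (1 << 3) = 11066 ^ 8 = 11058

11058


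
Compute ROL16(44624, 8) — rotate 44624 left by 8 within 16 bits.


Rotate 0b1010111001010000 left by 8 (16-bit) = 0b101000010101110 = 20654

20654


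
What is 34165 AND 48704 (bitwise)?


0b1000010101110101 & 0b1011111001000000 = 0b1000010001000000 = 33856

33856


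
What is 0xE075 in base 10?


E075 hex = 57461 decimal

57461


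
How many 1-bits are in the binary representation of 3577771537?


0b11010101010000000111011000010001 has 13 set bits

13


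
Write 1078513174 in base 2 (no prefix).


1078513174 = 1000000010010001100111000010110 in binary

1000000010010001100111000010110


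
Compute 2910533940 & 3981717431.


0b10101101011110110011100100110100 & 0b11101101010101000010111110110111 = 0b10101101010100000010100100110100 = 2907711796

2907711796


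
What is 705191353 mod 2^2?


705191353 & 3 = 1

1


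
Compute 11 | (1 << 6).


11 | (1 << 6) = 11 | 64 = 75

75


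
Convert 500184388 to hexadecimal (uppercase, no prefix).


500184388 = 1DD03544 hex

1DD03544


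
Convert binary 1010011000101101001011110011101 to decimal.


1010011000101101001011110011101 in decimal = 1393989533

1393989533


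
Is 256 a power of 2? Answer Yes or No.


0b100000000. Only one bit set => Yes

Yes


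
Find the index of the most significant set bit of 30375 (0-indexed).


0b111011010100111. Highest set bit at position 14

14


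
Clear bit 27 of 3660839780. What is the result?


3660839780 & ~(1 << 27) = 3526622052

3526622052


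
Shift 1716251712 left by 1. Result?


0b1100110010010111110110001000000 << 1 = 0b11001100100101111101100010000000 = 3432503424

3432503424


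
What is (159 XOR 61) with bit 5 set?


Step 1: 159 ^ 61 = 162
Step 2: 162 | (1 << 5) = 162 | 32 = 162

162


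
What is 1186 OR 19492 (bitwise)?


0b10010100010 | 0b100110000100100 = 0b100110010100110 = 19622

19622


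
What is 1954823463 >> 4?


0b1110100100001000011110100100111 >> 4 = 0b111010010000100001111010010 = 122176466

122176466


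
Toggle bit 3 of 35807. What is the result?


35807 ^ (1 << 3) = 35807 ^ 8 = 35799

35799


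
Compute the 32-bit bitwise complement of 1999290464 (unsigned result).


~0b1110111001010101100000001100000 = 0b10001000110101010011111110011111 = 2295676831 (32-bit unsigned)

2295676831


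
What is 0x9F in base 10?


9F hex = 159 decimal

159


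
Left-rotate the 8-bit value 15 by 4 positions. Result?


Rotate 0b1111 left by 4 (8-bit) = 0b11110000 = 240

240


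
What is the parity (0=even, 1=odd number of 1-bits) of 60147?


0b1110101011110011 has 11 ones => parity 1

1
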